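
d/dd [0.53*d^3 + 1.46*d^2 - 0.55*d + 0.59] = 1.59*d^2 + 2.92*d - 0.55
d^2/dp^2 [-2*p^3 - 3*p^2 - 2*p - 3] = -12*p - 6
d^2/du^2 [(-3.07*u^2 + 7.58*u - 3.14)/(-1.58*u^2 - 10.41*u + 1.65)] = (-138.834916*u^3 + 95.0531159999998*u^2 + 191.310192*u + 453.244038)/(3.944312*u^6 + 77.962572*u^5 + 501.307614*u^4 + 965.278701*u^3 - 523.517445*u^2 + 85.023675*u - 4.492125)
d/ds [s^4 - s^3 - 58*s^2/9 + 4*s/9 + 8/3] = 4*s^3 - 3*s^2 - 116*s/9 + 4/9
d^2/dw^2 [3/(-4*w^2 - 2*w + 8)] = 3*(4*w^2 + 2*w - (4*w + 1)^2 - 8)/(2*w^2 + w - 4)^3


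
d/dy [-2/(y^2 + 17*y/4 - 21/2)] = 8*(8*y + 17)/(4*y^2 + 17*y - 42)^2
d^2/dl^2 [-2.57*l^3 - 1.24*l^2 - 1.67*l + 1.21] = -15.42*l - 2.48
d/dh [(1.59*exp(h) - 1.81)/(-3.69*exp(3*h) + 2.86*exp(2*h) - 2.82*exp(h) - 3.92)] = (11.7342*exp(3*h) - 24.5841*exp(2*h) + 10.3532*exp(h) - 11.337)*exp(h)/(13.6161*exp(6*h) - 21.1068*exp(5*h) + 28.9912*exp(4*h) + 12.7992*exp(3*h) - 14.47*exp(2*h) + 22.1088*exp(h) + 15.3664)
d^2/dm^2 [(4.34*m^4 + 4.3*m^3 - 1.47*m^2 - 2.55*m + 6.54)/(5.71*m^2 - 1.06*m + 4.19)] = (283.003588*m^6 - 157.609704*m^5 + 652.26294*m^4 - 688.57755*m^3 + 2290.13607*m^2 + 581.494326*m - 372.507078)/(186.169411*m^6 - 103.681038*m^5 + 429.080805*m^4 - 153.35338*m^3 + 314.859645*m^2 - 55.828398*m + 73.560059)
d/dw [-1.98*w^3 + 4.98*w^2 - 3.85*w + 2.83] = -5.94*w^2 + 9.96*w - 3.85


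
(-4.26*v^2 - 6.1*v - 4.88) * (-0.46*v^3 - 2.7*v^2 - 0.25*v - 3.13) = 1.9596*v^5 + 14.308*v^4 + 19.7798*v^3 + 28.0348*v^2 + 20.313*v + 15.2744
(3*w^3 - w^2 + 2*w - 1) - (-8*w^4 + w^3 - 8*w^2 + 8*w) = 8*w^4 + 2*w^3 + 7*w^2 - 6*w - 1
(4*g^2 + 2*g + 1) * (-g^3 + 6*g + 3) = -4*g^5 - 2*g^4 + 23*g^3 + 24*g^2 + 12*g + 3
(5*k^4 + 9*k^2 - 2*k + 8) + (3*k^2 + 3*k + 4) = 5*k^4 + 12*k^2 + k + 12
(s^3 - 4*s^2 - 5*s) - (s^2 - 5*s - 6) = s^3 - 5*s^2 + 6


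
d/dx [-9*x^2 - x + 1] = -18*x - 1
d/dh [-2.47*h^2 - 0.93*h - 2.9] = -4.94*h - 0.93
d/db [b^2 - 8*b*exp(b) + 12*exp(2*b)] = -8*b*exp(b) + 2*b + 24*exp(2*b) - 8*exp(b)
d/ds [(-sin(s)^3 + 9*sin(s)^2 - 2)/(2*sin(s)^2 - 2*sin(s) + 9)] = (-2*sin(s)^4 + 4*sin(s)^3 - 45*sin(s)^2 + 170*sin(s) - 4)*cos(s)/(-2*sin(s) - cos(2*s) + 10)^2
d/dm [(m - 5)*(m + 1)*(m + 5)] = 3*m^2 + 2*m - 25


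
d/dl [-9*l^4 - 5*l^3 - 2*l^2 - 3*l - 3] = -36*l^3 - 15*l^2 - 4*l - 3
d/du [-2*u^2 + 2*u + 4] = 2 - 4*u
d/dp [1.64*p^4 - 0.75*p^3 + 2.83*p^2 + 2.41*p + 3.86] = 6.56*p^3 - 2.25*p^2 + 5.66*p + 2.41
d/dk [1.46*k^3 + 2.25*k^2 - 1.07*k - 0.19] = 4.38*k^2 + 4.5*k - 1.07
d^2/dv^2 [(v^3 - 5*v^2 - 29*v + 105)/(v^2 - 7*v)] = -30/v^3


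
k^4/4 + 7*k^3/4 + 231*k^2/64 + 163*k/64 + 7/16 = (k/4 + 1)*(k + 1/4)*(k + 1)*(k + 7/4)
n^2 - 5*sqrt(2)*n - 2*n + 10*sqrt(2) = (n - 2)*(n - 5*sqrt(2))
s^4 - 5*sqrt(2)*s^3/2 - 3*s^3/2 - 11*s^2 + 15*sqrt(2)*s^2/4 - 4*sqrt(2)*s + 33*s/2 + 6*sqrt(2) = (s - 3/2)*(s - 4*sqrt(2))*(s + sqrt(2)/2)*(s + sqrt(2))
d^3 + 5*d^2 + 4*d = d*(d + 1)*(d + 4)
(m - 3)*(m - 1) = m^2 - 4*m + 3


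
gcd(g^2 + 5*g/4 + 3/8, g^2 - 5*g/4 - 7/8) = g + 1/2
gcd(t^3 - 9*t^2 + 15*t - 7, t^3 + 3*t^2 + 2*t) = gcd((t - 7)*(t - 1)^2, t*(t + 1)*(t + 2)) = 1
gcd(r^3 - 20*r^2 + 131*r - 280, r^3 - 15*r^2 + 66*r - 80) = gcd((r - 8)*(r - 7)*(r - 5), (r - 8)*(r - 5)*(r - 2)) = r^2 - 13*r + 40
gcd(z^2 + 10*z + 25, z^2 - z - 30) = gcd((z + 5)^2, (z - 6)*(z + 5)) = z + 5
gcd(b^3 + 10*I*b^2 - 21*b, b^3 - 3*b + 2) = 1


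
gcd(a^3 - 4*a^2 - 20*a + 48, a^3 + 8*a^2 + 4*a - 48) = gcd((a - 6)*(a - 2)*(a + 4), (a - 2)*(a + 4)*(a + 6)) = a^2 + 2*a - 8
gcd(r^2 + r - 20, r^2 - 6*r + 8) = r - 4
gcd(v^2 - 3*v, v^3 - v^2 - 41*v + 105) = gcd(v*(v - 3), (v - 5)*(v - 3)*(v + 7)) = v - 3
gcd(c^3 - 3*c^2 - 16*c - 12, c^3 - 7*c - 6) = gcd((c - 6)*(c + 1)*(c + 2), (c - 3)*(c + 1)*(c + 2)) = c^2 + 3*c + 2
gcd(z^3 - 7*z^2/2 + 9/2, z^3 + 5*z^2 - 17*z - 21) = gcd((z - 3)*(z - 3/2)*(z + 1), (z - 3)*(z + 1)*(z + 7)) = z^2 - 2*z - 3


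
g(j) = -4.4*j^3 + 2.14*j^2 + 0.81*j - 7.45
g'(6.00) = -448.71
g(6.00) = -875.95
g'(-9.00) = -1106.91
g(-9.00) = 3366.20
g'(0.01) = 0.85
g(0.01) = -7.44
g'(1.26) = -14.75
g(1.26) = -11.83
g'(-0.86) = -12.63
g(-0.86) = -3.77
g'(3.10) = -112.77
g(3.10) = -115.45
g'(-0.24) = -0.98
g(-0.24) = -7.46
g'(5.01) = -309.07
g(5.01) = -502.98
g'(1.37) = -18.10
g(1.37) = -13.64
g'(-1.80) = -49.66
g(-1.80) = 23.69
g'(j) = -13.2*j^2 + 4.28*j + 0.81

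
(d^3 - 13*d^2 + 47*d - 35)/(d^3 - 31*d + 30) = (d - 7)/(d + 6)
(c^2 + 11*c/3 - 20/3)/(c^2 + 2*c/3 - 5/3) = (3*c^2 + 11*c - 20)/(3*c^2 + 2*c - 5)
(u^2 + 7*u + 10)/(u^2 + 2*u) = (u + 5)/u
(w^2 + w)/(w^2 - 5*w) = (w + 1)/(w - 5)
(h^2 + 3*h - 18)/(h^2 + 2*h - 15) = (h + 6)/(h + 5)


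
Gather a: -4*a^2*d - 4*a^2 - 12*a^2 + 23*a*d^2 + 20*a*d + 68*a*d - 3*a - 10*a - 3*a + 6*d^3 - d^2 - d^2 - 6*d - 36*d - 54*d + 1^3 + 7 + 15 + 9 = a^2*(-4*d - 16) + a*(23*d^2 + 88*d - 16) + 6*d^3 - 2*d^2 - 96*d + 32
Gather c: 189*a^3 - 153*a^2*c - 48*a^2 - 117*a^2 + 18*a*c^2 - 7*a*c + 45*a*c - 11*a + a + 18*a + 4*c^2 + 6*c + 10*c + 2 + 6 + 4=189*a^3 - 165*a^2 + 8*a + c^2*(18*a + 4) + c*(-153*a^2 + 38*a + 16) + 12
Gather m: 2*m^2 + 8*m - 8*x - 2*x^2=2*m^2 + 8*m - 2*x^2 - 8*x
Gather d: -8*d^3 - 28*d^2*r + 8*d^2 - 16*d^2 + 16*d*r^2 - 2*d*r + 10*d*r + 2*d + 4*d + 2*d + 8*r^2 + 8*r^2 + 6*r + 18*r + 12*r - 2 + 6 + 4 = -8*d^3 + d^2*(-28*r - 8) + d*(16*r^2 + 8*r + 8) + 16*r^2 + 36*r + 8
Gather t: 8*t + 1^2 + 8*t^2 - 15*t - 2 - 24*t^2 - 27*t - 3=-16*t^2 - 34*t - 4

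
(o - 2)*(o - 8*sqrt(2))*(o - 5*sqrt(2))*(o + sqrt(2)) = o^4 - 12*sqrt(2)*o^3 - 2*o^3 + 24*sqrt(2)*o^2 + 54*o^2 - 108*o + 80*sqrt(2)*o - 160*sqrt(2)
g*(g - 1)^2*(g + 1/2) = g^4 - 3*g^3/2 + g/2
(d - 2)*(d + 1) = d^2 - d - 2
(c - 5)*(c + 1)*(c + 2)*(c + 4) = c^4 + 2*c^3 - 21*c^2 - 62*c - 40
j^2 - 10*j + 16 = (j - 8)*(j - 2)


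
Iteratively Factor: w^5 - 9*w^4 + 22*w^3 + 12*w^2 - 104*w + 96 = (w + 2)*(w^4 - 11*w^3 + 44*w^2 - 76*w + 48) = (w - 2)*(w + 2)*(w^3 - 9*w^2 + 26*w - 24) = (w - 2)^2*(w + 2)*(w^2 - 7*w + 12) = (w - 3)*(w - 2)^2*(w + 2)*(w - 4)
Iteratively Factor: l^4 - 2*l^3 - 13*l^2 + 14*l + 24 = (l - 4)*(l^3 + 2*l^2 - 5*l - 6) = (l - 4)*(l - 2)*(l^2 + 4*l + 3) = (l - 4)*(l - 2)*(l + 1)*(l + 3)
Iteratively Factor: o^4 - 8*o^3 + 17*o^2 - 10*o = (o - 1)*(o^3 - 7*o^2 + 10*o) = (o - 2)*(o - 1)*(o^2 - 5*o) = (o - 5)*(o - 2)*(o - 1)*(o)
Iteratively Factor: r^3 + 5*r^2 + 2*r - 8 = (r - 1)*(r^2 + 6*r + 8) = (r - 1)*(r + 4)*(r + 2)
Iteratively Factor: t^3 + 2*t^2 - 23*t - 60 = (t + 3)*(t^2 - t - 20) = (t + 3)*(t + 4)*(t - 5)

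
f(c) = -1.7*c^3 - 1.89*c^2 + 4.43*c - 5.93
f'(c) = -5.1*c^2 - 3.78*c + 4.43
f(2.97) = -53.98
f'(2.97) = -51.78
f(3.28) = -71.72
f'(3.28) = -62.84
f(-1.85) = -9.83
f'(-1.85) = -6.03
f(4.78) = -213.60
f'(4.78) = -130.17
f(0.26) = -4.94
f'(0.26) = 3.10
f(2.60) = -37.07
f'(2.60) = -39.87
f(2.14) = -21.77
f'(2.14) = -27.02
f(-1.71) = -10.53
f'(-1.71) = -4.02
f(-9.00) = 1040.41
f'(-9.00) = -374.65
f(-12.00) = 2606.35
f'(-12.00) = -684.61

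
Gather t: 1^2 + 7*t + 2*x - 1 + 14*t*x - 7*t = 14*t*x + 2*x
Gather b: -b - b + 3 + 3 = 6 - 2*b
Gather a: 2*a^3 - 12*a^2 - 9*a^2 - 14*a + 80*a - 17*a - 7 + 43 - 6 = 2*a^3 - 21*a^2 + 49*a + 30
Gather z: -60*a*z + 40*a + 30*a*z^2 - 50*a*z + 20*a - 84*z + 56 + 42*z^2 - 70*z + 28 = 60*a + z^2*(30*a + 42) + z*(-110*a - 154) + 84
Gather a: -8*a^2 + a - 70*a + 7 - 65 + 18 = -8*a^2 - 69*a - 40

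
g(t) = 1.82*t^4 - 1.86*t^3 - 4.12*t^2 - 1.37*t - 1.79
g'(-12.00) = -13285.85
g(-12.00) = 40374.97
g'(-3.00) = -223.43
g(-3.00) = 162.88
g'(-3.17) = -263.23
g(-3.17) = 204.19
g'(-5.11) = -1076.36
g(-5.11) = 1386.77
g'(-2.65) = -154.20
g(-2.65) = 97.28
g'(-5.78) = -1545.93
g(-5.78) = 2258.99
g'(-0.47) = 0.51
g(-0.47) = -1.77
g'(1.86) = 10.84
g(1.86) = -8.78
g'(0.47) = -5.72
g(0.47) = -3.45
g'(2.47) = 53.94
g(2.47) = 9.40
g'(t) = 7.28*t^3 - 5.58*t^2 - 8.24*t - 1.37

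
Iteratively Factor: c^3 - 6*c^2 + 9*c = (c - 3)*(c^2 - 3*c) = c*(c - 3)*(c - 3)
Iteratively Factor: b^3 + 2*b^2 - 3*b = (b + 3)*(b^2 - b) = (b - 1)*(b + 3)*(b)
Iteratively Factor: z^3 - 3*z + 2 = (z - 1)*(z^2 + z - 2) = (z - 1)*(z + 2)*(z - 1)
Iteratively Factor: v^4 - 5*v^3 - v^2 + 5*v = (v)*(v^3 - 5*v^2 - v + 5) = v*(v + 1)*(v^2 - 6*v + 5) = v*(v - 1)*(v + 1)*(v - 5)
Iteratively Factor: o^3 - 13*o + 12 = (o - 3)*(o^2 + 3*o - 4) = (o - 3)*(o + 4)*(o - 1)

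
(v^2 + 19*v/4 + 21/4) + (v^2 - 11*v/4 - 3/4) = 2*v^2 + 2*v + 9/2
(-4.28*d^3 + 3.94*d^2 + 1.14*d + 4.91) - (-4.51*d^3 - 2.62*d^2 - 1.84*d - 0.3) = 0.23*d^3 + 6.56*d^2 + 2.98*d + 5.21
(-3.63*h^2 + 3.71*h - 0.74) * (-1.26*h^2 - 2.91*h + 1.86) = 4.5738*h^4 + 5.8887*h^3 - 16.6155*h^2 + 9.054*h - 1.3764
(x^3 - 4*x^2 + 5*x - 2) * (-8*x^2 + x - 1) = -8*x^5 + 33*x^4 - 45*x^3 + 25*x^2 - 7*x + 2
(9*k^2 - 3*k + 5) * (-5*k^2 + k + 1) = -45*k^4 + 24*k^3 - 19*k^2 + 2*k + 5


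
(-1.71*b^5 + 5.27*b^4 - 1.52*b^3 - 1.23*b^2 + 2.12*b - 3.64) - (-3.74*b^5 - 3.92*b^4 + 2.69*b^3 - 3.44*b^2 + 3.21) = 2.03*b^5 + 9.19*b^4 - 4.21*b^3 + 2.21*b^2 + 2.12*b - 6.85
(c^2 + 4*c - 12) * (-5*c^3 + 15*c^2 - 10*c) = -5*c^5 - 5*c^4 + 110*c^3 - 220*c^2 + 120*c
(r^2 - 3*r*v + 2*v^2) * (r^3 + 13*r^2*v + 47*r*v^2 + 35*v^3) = r^5 + 10*r^4*v + 10*r^3*v^2 - 80*r^2*v^3 - 11*r*v^4 + 70*v^5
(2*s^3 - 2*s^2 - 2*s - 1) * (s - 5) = 2*s^4 - 12*s^3 + 8*s^2 + 9*s + 5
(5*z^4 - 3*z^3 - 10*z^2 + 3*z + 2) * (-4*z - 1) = -20*z^5 + 7*z^4 + 43*z^3 - 2*z^2 - 11*z - 2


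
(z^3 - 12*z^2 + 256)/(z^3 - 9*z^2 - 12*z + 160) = (z - 8)/(z - 5)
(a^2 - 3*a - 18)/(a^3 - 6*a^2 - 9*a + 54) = 1/(a - 3)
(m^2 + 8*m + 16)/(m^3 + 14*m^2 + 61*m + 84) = (m + 4)/(m^2 + 10*m + 21)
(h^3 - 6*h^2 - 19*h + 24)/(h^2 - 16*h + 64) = (h^2 + 2*h - 3)/(h - 8)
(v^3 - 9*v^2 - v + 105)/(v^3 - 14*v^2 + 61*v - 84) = (v^2 - 2*v - 15)/(v^2 - 7*v + 12)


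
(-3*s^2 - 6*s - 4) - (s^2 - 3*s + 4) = -4*s^2 - 3*s - 8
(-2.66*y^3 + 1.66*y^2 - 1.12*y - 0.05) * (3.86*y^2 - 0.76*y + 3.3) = -10.2676*y^5 + 8.4292*y^4 - 14.3628*y^3 + 6.1362*y^2 - 3.658*y - 0.165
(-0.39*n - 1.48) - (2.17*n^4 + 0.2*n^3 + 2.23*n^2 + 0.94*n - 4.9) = -2.17*n^4 - 0.2*n^3 - 2.23*n^2 - 1.33*n + 3.42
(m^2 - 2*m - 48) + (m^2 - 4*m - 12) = 2*m^2 - 6*m - 60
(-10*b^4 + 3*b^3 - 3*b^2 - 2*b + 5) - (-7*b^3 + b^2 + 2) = -10*b^4 + 10*b^3 - 4*b^2 - 2*b + 3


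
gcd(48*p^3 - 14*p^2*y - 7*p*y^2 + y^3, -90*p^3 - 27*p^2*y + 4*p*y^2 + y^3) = 3*p + y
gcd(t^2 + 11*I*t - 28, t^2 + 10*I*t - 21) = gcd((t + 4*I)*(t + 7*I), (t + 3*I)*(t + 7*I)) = t + 7*I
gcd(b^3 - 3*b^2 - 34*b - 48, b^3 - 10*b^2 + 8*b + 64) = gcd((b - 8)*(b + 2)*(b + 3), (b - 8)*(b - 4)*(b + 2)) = b^2 - 6*b - 16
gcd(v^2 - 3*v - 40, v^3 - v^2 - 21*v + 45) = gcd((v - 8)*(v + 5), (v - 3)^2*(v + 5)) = v + 5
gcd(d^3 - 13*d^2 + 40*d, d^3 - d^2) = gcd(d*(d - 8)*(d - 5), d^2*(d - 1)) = d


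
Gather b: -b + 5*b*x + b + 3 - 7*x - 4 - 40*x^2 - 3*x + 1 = 5*b*x - 40*x^2 - 10*x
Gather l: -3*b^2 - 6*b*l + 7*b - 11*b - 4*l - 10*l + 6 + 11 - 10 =-3*b^2 - 4*b + l*(-6*b - 14) + 7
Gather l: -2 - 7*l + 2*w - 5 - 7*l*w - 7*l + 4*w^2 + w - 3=l*(-7*w - 14) + 4*w^2 + 3*w - 10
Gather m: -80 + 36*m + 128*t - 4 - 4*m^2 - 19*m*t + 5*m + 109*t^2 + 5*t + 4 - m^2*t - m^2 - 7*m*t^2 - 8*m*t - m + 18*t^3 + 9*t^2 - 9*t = m^2*(-t - 5) + m*(-7*t^2 - 27*t + 40) + 18*t^3 + 118*t^2 + 124*t - 80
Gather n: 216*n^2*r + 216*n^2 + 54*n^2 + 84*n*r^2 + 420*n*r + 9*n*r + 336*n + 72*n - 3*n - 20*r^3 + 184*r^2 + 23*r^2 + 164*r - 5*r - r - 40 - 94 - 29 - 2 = n^2*(216*r + 270) + n*(84*r^2 + 429*r + 405) - 20*r^3 + 207*r^2 + 158*r - 165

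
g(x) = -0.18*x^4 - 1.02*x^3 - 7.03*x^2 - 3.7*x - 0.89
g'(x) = -0.72*x^3 - 3.06*x^2 - 14.06*x - 3.7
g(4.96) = -425.60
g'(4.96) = -236.58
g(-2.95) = -38.60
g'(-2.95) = 29.63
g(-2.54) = -27.62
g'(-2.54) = 24.07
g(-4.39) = -100.69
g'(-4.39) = 59.97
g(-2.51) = -26.91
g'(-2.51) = 23.70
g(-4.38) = -100.09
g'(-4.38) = 59.68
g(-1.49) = -8.50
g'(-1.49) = 12.84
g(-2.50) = -26.67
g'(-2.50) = 23.58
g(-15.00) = -7197.14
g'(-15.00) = 1948.70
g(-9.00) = -974.42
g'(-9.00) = 399.86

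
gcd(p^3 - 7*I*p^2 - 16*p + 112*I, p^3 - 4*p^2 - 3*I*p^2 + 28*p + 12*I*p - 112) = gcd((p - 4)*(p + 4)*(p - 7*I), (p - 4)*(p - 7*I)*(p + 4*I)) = p^2 + p*(-4 - 7*I) + 28*I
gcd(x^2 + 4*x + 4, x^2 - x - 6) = x + 2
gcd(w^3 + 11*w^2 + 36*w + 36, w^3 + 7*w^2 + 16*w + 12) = w^2 + 5*w + 6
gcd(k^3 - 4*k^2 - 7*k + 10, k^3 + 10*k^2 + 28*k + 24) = k + 2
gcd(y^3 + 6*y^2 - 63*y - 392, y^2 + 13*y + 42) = y + 7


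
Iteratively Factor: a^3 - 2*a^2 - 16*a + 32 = (a - 4)*(a^2 + 2*a - 8) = (a - 4)*(a - 2)*(a + 4)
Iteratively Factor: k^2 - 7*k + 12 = (k - 3)*(k - 4)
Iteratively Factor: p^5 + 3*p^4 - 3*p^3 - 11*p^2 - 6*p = (p + 1)*(p^4 + 2*p^3 - 5*p^2 - 6*p) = (p + 1)*(p + 3)*(p^3 - p^2 - 2*p) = (p + 1)^2*(p + 3)*(p^2 - 2*p) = (p - 2)*(p + 1)^2*(p + 3)*(p)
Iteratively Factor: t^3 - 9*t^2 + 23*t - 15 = (t - 1)*(t^2 - 8*t + 15) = (t - 5)*(t - 1)*(t - 3)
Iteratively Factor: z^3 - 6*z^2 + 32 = (z + 2)*(z^2 - 8*z + 16) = (z - 4)*(z + 2)*(z - 4)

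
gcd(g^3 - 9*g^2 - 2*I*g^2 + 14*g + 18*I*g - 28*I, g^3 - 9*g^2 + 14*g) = g^2 - 9*g + 14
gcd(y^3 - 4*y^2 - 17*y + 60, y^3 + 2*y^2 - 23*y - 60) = y^2 - y - 20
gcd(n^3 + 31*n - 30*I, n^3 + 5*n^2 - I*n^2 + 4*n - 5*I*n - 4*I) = n - I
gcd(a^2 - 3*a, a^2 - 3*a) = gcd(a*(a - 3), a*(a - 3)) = a^2 - 3*a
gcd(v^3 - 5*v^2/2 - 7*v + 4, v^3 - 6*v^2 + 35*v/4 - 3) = v^2 - 9*v/2 + 2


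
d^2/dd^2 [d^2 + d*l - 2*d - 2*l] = 2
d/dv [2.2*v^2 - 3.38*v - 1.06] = 4.4*v - 3.38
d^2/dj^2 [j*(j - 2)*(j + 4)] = 6*j + 4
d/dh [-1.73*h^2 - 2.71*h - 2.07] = -3.46*h - 2.71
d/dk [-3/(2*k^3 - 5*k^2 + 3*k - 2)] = 3*(6*k^2 - 10*k + 3)/(2*k^3 - 5*k^2 + 3*k - 2)^2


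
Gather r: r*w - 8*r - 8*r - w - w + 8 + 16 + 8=r*(w - 16) - 2*w + 32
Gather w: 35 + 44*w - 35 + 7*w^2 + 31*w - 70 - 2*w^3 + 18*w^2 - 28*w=-2*w^3 + 25*w^2 + 47*w - 70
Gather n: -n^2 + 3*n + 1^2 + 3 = -n^2 + 3*n + 4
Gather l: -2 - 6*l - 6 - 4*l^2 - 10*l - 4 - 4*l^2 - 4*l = -8*l^2 - 20*l - 12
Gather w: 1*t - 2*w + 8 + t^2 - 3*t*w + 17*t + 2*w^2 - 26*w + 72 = t^2 + 18*t + 2*w^2 + w*(-3*t - 28) + 80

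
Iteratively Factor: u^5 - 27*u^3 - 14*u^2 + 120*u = (u + 4)*(u^4 - 4*u^3 - 11*u^2 + 30*u) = (u + 3)*(u + 4)*(u^3 - 7*u^2 + 10*u) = (u - 5)*(u + 3)*(u + 4)*(u^2 - 2*u) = u*(u - 5)*(u + 3)*(u + 4)*(u - 2)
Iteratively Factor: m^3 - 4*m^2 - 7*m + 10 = (m + 2)*(m^2 - 6*m + 5) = (m - 1)*(m + 2)*(m - 5)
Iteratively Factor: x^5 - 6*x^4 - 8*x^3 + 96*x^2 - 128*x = (x - 4)*(x^4 - 2*x^3 - 16*x^2 + 32*x) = (x - 4)*(x - 2)*(x^3 - 16*x) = (x - 4)*(x - 2)*(x + 4)*(x^2 - 4*x) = (x - 4)^2*(x - 2)*(x + 4)*(x)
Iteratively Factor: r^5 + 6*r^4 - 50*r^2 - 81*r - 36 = (r + 1)*(r^4 + 5*r^3 - 5*r^2 - 45*r - 36) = (r + 1)*(r + 4)*(r^3 + r^2 - 9*r - 9) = (r + 1)*(r + 3)*(r + 4)*(r^2 - 2*r - 3) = (r - 3)*(r + 1)*(r + 3)*(r + 4)*(r + 1)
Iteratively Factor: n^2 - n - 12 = (n - 4)*(n + 3)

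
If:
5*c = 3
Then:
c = 3/5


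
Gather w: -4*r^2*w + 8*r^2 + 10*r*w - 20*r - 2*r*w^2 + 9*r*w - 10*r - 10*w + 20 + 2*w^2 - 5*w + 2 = 8*r^2 - 30*r + w^2*(2 - 2*r) + w*(-4*r^2 + 19*r - 15) + 22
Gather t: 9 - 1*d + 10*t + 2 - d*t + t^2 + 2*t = -d + t^2 + t*(12 - d) + 11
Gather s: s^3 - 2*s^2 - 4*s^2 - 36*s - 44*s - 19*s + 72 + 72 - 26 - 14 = s^3 - 6*s^2 - 99*s + 104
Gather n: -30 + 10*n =10*n - 30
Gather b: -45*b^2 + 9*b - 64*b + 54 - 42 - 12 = -45*b^2 - 55*b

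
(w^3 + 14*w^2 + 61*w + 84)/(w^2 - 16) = (w^2 + 10*w + 21)/(w - 4)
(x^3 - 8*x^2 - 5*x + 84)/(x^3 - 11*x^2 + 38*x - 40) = (x^2 - 4*x - 21)/(x^2 - 7*x + 10)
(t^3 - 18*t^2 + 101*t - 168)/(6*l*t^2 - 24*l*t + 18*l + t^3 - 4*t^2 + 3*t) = (t^2 - 15*t + 56)/(6*l*t - 6*l + t^2 - t)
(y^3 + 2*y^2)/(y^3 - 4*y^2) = (y + 2)/(y - 4)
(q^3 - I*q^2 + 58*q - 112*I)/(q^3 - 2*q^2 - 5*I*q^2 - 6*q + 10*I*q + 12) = (q^2 + I*q + 56)/(q^2 - q*(2 + 3*I) + 6*I)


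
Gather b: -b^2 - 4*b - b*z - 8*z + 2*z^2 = -b^2 + b*(-z - 4) + 2*z^2 - 8*z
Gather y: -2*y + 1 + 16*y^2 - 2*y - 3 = 16*y^2 - 4*y - 2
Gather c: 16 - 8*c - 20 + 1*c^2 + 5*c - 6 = c^2 - 3*c - 10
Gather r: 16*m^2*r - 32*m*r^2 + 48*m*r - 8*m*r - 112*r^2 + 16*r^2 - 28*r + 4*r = r^2*(-32*m - 96) + r*(16*m^2 + 40*m - 24)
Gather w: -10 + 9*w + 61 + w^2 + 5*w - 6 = w^2 + 14*w + 45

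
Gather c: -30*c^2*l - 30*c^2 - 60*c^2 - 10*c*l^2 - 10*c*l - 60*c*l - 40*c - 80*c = c^2*(-30*l - 90) + c*(-10*l^2 - 70*l - 120)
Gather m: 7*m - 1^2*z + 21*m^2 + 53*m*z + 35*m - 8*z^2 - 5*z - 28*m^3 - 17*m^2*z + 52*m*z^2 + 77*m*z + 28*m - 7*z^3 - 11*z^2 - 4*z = -28*m^3 + m^2*(21 - 17*z) + m*(52*z^2 + 130*z + 70) - 7*z^3 - 19*z^2 - 10*z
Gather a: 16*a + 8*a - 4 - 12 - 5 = 24*a - 21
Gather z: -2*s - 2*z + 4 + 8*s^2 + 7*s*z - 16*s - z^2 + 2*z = 8*s^2 + 7*s*z - 18*s - z^2 + 4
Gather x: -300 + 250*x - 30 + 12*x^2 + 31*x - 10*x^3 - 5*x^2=-10*x^3 + 7*x^2 + 281*x - 330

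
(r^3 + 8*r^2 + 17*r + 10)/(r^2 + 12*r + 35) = (r^2 + 3*r + 2)/(r + 7)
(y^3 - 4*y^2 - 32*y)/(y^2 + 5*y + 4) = y*(y - 8)/(y + 1)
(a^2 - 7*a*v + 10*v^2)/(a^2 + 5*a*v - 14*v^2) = (a - 5*v)/(a + 7*v)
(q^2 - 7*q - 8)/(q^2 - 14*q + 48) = (q + 1)/(q - 6)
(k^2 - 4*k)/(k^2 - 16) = k/(k + 4)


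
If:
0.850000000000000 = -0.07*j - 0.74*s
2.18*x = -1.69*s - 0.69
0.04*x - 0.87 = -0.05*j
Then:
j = 16.00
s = -2.66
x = 1.75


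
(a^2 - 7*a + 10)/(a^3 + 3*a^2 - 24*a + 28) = (a - 5)/(a^2 + 5*a - 14)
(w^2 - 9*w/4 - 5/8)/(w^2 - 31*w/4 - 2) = (w - 5/2)/(w - 8)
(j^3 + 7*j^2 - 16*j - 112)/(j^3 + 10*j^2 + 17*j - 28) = (j - 4)/(j - 1)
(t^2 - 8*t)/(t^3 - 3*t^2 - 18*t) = (8 - t)/(-t^2 + 3*t + 18)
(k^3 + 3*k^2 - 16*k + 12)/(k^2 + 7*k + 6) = (k^2 - 3*k + 2)/(k + 1)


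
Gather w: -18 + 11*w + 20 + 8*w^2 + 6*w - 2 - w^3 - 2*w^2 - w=-w^3 + 6*w^2 + 16*w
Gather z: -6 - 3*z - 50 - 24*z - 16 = -27*z - 72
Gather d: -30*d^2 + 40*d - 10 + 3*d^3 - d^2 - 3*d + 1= 3*d^3 - 31*d^2 + 37*d - 9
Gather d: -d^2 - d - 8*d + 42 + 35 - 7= -d^2 - 9*d + 70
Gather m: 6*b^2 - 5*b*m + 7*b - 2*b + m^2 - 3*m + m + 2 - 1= 6*b^2 + 5*b + m^2 + m*(-5*b - 2) + 1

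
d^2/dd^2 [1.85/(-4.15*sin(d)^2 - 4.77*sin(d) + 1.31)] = (127.4465*sin(d)^4 + 109.865025*sin(d)^3 - 108.846785*sin(d)^2 - 208.169955*sin(d) - 104.30078)/(4.15*sin(d)^2 + 4.77*sin(d) - 1.31)^3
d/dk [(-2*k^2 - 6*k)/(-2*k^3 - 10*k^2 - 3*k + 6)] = 2*(-2*k^4 - 12*k^3 - 27*k^2 - 12*k - 18)/(4*k^6 + 40*k^5 + 112*k^4 + 36*k^3 - 111*k^2 - 36*k + 36)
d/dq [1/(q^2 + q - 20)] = (-2*q - 1)/(q^2 + q - 20)^2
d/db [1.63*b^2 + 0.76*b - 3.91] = 3.26*b + 0.76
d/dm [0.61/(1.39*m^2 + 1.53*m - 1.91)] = (-1.6958*m - 0.9333)/(1.39*m^2 + 1.53*m - 1.91)^2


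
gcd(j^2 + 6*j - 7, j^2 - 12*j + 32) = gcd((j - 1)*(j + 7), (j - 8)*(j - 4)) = 1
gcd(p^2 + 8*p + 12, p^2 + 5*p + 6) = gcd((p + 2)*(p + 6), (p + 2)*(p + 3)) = p + 2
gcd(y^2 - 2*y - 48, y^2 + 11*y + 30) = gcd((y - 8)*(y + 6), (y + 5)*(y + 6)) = y + 6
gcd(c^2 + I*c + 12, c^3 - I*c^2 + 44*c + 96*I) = c + 4*I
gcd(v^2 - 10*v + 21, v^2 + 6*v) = 1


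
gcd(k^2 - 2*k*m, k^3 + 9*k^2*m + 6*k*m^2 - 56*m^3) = k - 2*m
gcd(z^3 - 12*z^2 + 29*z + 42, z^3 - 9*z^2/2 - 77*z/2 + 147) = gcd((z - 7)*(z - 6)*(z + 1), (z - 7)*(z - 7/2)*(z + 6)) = z - 7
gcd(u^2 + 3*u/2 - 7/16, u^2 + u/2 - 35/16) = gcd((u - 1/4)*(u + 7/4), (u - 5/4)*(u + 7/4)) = u + 7/4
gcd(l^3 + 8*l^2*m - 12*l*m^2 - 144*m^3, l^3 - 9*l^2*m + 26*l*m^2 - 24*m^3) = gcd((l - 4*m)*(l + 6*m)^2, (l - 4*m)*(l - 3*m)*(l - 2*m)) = l - 4*m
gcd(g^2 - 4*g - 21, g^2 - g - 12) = g + 3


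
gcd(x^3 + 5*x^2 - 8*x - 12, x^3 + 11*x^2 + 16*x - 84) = x^2 + 4*x - 12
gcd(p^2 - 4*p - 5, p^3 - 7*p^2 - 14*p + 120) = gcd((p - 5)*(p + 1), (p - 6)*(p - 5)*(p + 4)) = p - 5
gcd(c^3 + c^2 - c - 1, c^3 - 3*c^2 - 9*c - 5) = c^2 + 2*c + 1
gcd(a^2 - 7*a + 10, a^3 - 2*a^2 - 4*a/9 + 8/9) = a - 2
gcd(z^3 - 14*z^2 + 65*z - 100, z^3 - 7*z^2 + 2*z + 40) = z^2 - 9*z + 20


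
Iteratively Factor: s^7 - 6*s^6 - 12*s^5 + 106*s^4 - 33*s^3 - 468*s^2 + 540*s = (s - 2)*(s^6 - 4*s^5 - 20*s^4 + 66*s^3 + 99*s^2 - 270*s) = (s - 2)*(s + 3)*(s^5 - 7*s^4 + s^3 + 63*s^2 - 90*s) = (s - 2)*(s + 3)^2*(s^4 - 10*s^3 + 31*s^2 - 30*s) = (s - 2)^2*(s + 3)^2*(s^3 - 8*s^2 + 15*s) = (s - 5)*(s - 2)^2*(s + 3)^2*(s^2 - 3*s) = s*(s - 5)*(s - 2)^2*(s + 3)^2*(s - 3)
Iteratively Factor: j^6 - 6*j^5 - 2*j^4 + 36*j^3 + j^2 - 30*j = (j + 2)*(j^5 - 8*j^4 + 14*j^3 + 8*j^2 - 15*j) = (j + 1)*(j + 2)*(j^4 - 9*j^3 + 23*j^2 - 15*j) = (j - 1)*(j + 1)*(j + 2)*(j^3 - 8*j^2 + 15*j) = j*(j - 1)*(j + 1)*(j + 2)*(j^2 - 8*j + 15) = j*(j - 5)*(j - 1)*(j + 1)*(j + 2)*(j - 3)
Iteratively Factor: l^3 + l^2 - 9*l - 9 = (l + 1)*(l^2 - 9) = (l + 1)*(l + 3)*(l - 3)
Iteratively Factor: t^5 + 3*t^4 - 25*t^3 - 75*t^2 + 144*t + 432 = (t - 3)*(t^4 + 6*t^3 - 7*t^2 - 96*t - 144) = (t - 4)*(t - 3)*(t^3 + 10*t^2 + 33*t + 36) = (t - 4)*(t - 3)*(t + 3)*(t^2 + 7*t + 12) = (t - 4)*(t - 3)*(t + 3)*(t + 4)*(t + 3)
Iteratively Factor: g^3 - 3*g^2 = (g - 3)*(g^2) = g*(g - 3)*(g)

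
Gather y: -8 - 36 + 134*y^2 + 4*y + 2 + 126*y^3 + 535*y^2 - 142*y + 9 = 126*y^3 + 669*y^2 - 138*y - 33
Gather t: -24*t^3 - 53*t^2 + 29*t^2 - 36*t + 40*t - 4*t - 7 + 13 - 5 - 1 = -24*t^3 - 24*t^2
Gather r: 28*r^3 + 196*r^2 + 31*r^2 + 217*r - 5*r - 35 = 28*r^3 + 227*r^2 + 212*r - 35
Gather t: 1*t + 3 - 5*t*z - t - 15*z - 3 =-5*t*z - 15*z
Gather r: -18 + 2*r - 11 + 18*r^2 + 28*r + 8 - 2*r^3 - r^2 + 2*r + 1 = -2*r^3 + 17*r^2 + 32*r - 20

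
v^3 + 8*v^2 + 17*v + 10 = (v + 1)*(v + 2)*(v + 5)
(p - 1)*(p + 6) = p^2 + 5*p - 6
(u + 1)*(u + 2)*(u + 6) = u^3 + 9*u^2 + 20*u + 12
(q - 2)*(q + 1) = q^2 - q - 2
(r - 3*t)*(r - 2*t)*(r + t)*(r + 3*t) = r^4 - r^3*t - 11*r^2*t^2 + 9*r*t^3 + 18*t^4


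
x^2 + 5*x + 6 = (x + 2)*(x + 3)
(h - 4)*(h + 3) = h^2 - h - 12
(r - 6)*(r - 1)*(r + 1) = r^3 - 6*r^2 - r + 6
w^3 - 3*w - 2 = (w - 2)*(w + 1)^2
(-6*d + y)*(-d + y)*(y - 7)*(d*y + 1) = 6*d^3*y^2 - 42*d^3*y - 7*d^2*y^3 + 49*d^2*y^2 + 6*d^2*y - 42*d^2 + d*y^4 - 7*d*y^3 - 7*d*y^2 + 49*d*y + y^3 - 7*y^2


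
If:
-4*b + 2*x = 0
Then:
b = x/2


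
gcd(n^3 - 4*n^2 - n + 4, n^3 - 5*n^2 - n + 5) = n^2 - 1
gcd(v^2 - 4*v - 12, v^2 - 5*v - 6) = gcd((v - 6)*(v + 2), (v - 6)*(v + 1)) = v - 6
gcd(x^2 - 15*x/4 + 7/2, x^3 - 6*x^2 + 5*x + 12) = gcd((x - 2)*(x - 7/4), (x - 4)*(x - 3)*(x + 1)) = 1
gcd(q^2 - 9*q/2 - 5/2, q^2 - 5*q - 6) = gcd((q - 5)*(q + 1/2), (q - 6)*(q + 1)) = 1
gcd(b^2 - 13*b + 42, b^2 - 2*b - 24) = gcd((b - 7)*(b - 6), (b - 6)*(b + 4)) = b - 6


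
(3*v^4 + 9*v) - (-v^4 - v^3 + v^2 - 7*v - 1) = 4*v^4 + v^3 - v^2 + 16*v + 1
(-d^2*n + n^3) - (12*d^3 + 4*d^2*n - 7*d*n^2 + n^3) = -12*d^3 - 5*d^2*n + 7*d*n^2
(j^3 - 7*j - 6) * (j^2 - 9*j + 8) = j^5 - 9*j^4 + j^3 + 57*j^2 - 2*j - 48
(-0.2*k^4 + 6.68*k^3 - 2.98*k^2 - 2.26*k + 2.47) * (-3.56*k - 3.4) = 0.712*k^5 - 23.1008*k^4 - 12.1032*k^3 + 18.1776*k^2 - 1.1092*k - 8.398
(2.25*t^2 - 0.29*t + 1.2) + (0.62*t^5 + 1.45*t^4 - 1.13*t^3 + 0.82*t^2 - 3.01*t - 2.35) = 0.62*t^5 + 1.45*t^4 - 1.13*t^3 + 3.07*t^2 - 3.3*t - 1.15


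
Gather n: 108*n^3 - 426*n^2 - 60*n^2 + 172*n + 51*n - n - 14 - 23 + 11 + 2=108*n^3 - 486*n^2 + 222*n - 24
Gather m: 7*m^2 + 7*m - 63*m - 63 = 7*m^2 - 56*m - 63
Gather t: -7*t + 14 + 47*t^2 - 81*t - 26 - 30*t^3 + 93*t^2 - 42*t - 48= -30*t^3 + 140*t^2 - 130*t - 60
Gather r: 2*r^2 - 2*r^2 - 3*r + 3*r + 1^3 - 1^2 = 0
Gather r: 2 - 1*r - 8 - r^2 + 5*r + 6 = -r^2 + 4*r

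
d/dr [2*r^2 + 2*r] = 4*r + 2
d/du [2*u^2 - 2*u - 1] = 4*u - 2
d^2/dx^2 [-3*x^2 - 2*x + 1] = -6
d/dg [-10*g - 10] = -10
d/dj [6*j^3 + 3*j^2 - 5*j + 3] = 18*j^2 + 6*j - 5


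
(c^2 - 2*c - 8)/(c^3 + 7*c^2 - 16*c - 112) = (c + 2)/(c^2 + 11*c + 28)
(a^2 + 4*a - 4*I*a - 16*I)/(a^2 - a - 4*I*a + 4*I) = (a + 4)/(a - 1)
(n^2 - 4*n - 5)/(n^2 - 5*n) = (n + 1)/n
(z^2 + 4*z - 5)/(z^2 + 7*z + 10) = (z - 1)/(z + 2)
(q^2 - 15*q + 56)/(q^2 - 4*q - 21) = (q - 8)/(q + 3)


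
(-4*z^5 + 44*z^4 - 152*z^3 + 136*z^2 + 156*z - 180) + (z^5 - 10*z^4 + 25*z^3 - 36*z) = -3*z^5 + 34*z^4 - 127*z^3 + 136*z^2 + 120*z - 180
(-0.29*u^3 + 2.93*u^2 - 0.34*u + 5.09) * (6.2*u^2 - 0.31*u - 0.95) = -1.798*u^5 + 18.2559*u^4 - 2.7408*u^3 + 28.8799*u^2 - 1.2549*u - 4.8355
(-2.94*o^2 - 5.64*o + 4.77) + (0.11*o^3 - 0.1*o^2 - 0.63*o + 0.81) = 0.11*o^3 - 3.04*o^2 - 6.27*o + 5.58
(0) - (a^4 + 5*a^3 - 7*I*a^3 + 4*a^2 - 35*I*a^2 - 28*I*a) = -a^4 - 5*a^3 + 7*I*a^3 - 4*a^2 + 35*I*a^2 + 28*I*a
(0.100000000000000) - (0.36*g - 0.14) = 0.24 - 0.36*g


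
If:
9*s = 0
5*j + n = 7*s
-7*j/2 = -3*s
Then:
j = 0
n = 0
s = 0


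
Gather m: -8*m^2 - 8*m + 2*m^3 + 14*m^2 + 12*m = 2*m^3 + 6*m^2 + 4*m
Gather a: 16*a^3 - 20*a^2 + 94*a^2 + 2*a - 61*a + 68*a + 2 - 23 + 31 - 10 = 16*a^3 + 74*a^2 + 9*a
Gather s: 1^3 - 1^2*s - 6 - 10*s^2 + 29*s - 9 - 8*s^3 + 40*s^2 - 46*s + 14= -8*s^3 + 30*s^2 - 18*s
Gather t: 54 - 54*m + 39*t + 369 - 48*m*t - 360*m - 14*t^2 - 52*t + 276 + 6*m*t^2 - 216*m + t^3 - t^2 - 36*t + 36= -630*m + t^3 + t^2*(6*m - 15) + t*(-48*m - 49) + 735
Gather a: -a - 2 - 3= -a - 5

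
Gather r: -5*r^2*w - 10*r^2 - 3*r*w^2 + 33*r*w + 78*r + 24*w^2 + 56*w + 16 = r^2*(-5*w - 10) + r*(-3*w^2 + 33*w + 78) + 24*w^2 + 56*w + 16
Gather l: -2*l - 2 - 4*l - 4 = -6*l - 6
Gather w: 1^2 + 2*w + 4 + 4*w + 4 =6*w + 9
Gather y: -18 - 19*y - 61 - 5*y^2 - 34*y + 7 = -5*y^2 - 53*y - 72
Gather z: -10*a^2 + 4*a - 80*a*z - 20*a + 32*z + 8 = -10*a^2 - 16*a + z*(32 - 80*a) + 8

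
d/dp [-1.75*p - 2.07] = -1.75000000000000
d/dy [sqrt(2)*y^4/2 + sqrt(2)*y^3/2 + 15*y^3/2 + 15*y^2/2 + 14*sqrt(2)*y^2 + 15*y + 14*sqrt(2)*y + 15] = 2*sqrt(2)*y^3 + 3*sqrt(2)*y^2/2 + 45*y^2/2 + 15*y + 28*sqrt(2)*y + 15 + 14*sqrt(2)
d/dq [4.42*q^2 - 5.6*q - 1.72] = 8.84*q - 5.6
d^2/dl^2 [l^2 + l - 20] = 2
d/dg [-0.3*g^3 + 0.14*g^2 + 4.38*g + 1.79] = -0.9*g^2 + 0.28*g + 4.38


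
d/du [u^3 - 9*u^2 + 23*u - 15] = 3*u^2 - 18*u + 23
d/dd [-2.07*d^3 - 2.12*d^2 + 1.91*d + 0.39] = -6.21*d^2 - 4.24*d + 1.91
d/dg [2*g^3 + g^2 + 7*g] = 6*g^2 + 2*g + 7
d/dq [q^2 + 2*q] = 2*q + 2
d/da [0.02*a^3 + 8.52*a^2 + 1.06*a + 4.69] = 0.06*a^2 + 17.04*a + 1.06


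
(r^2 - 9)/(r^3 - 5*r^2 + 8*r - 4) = (r^2 - 9)/(r^3 - 5*r^2 + 8*r - 4)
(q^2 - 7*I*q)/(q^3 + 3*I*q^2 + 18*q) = (q - 7*I)/(q^2 + 3*I*q + 18)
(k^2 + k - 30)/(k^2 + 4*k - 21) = (k^2 + k - 30)/(k^2 + 4*k - 21)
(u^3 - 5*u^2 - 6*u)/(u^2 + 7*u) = (u^2 - 5*u - 6)/(u + 7)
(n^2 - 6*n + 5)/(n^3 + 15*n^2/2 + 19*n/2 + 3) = 2*(n^2 - 6*n + 5)/(2*n^3 + 15*n^2 + 19*n + 6)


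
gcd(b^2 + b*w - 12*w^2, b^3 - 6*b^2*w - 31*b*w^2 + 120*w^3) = -b + 3*w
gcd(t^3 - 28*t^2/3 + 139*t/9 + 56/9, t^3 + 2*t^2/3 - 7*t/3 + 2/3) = 1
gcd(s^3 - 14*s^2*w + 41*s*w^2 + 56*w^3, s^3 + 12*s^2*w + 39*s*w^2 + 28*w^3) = s + w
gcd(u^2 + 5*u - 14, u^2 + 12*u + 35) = u + 7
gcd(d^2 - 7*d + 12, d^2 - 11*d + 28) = d - 4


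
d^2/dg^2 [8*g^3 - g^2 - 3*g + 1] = 48*g - 2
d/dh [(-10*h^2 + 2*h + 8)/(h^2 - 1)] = -2/(h^2 + 2*h + 1)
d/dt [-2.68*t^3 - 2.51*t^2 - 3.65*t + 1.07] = -8.04*t^2 - 5.02*t - 3.65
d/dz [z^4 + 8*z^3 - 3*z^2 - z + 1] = 4*z^3 + 24*z^2 - 6*z - 1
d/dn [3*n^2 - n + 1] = 6*n - 1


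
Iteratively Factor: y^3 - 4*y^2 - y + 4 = (y - 4)*(y^2 - 1) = (y - 4)*(y + 1)*(y - 1)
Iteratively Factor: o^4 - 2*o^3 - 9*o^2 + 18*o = (o)*(o^3 - 2*o^2 - 9*o + 18) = o*(o - 2)*(o^2 - 9) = o*(o - 2)*(o + 3)*(o - 3)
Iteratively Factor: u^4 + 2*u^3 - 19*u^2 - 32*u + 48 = (u + 4)*(u^3 - 2*u^2 - 11*u + 12) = (u - 1)*(u + 4)*(u^2 - u - 12) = (u - 4)*(u - 1)*(u + 4)*(u + 3)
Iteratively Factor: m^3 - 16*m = (m - 4)*(m^2 + 4*m) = (m - 4)*(m + 4)*(m)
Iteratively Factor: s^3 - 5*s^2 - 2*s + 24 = (s - 3)*(s^2 - 2*s - 8) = (s - 3)*(s + 2)*(s - 4)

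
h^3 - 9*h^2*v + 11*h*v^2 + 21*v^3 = (h - 7*v)*(h - 3*v)*(h + v)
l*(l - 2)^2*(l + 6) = l^4 + 2*l^3 - 20*l^2 + 24*l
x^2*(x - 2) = x^3 - 2*x^2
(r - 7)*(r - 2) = r^2 - 9*r + 14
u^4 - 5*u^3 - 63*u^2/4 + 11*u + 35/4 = (u - 7)*(u - 1)*(u + 1/2)*(u + 5/2)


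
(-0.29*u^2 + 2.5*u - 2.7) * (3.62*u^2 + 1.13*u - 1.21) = -1.0498*u^4 + 8.7223*u^3 - 6.5981*u^2 - 6.076*u + 3.267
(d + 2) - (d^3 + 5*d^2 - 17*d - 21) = -d^3 - 5*d^2 + 18*d + 23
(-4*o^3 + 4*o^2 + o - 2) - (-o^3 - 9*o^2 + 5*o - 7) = -3*o^3 + 13*o^2 - 4*o + 5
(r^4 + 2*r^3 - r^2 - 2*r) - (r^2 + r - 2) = r^4 + 2*r^3 - 2*r^2 - 3*r + 2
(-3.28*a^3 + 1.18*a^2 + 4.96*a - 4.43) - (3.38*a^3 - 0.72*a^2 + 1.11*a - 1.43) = -6.66*a^3 + 1.9*a^2 + 3.85*a - 3.0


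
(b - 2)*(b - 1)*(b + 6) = b^3 + 3*b^2 - 16*b + 12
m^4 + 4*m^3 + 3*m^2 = m^2*(m + 1)*(m + 3)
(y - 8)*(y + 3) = y^2 - 5*y - 24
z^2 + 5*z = z*(z + 5)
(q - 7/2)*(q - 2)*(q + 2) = q^3 - 7*q^2/2 - 4*q + 14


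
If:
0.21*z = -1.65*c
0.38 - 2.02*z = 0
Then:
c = -0.02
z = 0.19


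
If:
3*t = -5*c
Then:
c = -3*t/5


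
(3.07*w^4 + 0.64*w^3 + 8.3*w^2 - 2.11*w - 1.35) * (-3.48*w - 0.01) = -10.6836*w^5 - 2.2579*w^4 - 28.8904*w^3 + 7.2598*w^2 + 4.7191*w + 0.0135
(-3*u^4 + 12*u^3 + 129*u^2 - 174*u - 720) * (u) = -3*u^5 + 12*u^4 + 129*u^3 - 174*u^2 - 720*u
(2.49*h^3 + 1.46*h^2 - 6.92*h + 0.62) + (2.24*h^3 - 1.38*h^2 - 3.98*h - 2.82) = 4.73*h^3 + 0.0800000000000001*h^2 - 10.9*h - 2.2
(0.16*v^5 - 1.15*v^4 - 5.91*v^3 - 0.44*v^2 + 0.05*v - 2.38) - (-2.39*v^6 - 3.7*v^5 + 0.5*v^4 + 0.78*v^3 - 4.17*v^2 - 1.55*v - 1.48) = 2.39*v^6 + 3.86*v^5 - 1.65*v^4 - 6.69*v^3 + 3.73*v^2 + 1.6*v - 0.9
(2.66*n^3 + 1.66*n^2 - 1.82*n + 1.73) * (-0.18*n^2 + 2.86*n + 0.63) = -0.4788*n^5 + 7.3088*n^4 + 6.751*n^3 - 4.4708*n^2 + 3.8012*n + 1.0899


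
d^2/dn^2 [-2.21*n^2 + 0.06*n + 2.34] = -4.42000000000000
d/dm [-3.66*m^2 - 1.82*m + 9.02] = -7.32*m - 1.82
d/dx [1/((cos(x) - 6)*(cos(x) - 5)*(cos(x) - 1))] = (-3*sin(x)^2 - 24*cos(x) + 44)*sin(x)/((cos(x) - 6)^2*(cos(x) - 5)^2*(cos(x) - 1)^2)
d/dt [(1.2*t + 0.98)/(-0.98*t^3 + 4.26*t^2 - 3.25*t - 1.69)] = (2.352*t^3 - 2.2308*t^2 - 8.3496*t + 1.157)/(0.9604*t^6 - 8.3496*t^5 + 24.5176*t^4 - 24.3776*t^3 - 3.8363*t^2 + 10.985*t + 2.8561)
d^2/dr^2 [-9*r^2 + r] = -18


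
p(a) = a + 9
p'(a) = 1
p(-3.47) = 5.53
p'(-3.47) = 1.00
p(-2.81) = 6.19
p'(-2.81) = 1.00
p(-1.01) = 7.99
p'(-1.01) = 1.00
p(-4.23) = 4.77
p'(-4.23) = 1.00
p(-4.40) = 4.60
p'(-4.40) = 1.00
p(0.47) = 9.47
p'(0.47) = 1.00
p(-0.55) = 8.45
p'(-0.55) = 1.00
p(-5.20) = 3.80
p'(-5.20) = 1.00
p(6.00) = 15.00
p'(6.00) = 1.00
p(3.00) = 12.00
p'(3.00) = 1.00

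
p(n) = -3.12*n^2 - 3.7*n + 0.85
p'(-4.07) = 21.70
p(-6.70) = -114.42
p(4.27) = -71.84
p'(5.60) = -38.64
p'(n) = -6.24*n - 3.7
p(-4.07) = -35.77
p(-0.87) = 1.71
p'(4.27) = -30.34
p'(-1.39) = 4.97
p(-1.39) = -0.04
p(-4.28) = -40.47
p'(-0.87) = 1.73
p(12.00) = -492.83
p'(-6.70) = 38.11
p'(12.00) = -78.58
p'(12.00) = -78.58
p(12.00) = -492.83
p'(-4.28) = 23.01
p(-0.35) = 1.76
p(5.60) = -117.71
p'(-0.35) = -1.52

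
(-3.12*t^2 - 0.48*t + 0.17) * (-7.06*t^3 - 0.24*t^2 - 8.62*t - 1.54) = 22.0272*t^5 + 4.1376*t^4 + 25.8094*t^3 + 8.9016*t^2 - 0.7262*t - 0.2618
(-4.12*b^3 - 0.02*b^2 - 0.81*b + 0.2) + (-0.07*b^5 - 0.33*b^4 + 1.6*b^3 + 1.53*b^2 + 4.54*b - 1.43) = -0.07*b^5 - 0.33*b^4 - 2.52*b^3 + 1.51*b^2 + 3.73*b - 1.23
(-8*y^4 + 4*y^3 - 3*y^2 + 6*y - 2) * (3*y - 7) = -24*y^5 + 68*y^4 - 37*y^3 + 39*y^2 - 48*y + 14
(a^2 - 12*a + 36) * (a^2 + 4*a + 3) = a^4 - 8*a^3 - 9*a^2 + 108*a + 108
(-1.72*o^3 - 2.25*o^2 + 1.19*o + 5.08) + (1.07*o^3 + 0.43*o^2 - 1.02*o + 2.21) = -0.65*o^3 - 1.82*o^2 + 0.17*o + 7.29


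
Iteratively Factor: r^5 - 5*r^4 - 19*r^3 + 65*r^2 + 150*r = (r + 2)*(r^4 - 7*r^3 - 5*r^2 + 75*r) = (r - 5)*(r + 2)*(r^3 - 2*r^2 - 15*r) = (r - 5)*(r + 2)*(r + 3)*(r^2 - 5*r) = (r - 5)^2*(r + 2)*(r + 3)*(r)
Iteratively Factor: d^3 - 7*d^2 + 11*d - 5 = (d - 1)*(d^2 - 6*d + 5) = (d - 1)^2*(d - 5)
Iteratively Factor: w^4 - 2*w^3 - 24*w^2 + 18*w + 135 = (w - 3)*(w^3 + w^2 - 21*w - 45) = (w - 5)*(w - 3)*(w^2 + 6*w + 9) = (w - 5)*(w - 3)*(w + 3)*(w + 3)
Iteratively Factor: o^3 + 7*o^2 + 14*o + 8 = (o + 4)*(o^2 + 3*o + 2) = (o + 1)*(o + 4)*(o + 2)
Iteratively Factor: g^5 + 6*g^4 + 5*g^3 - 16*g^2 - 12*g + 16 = (g + 2)*(g^4 + 4*g^3 - 3*g^2 - 10*g + 8) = (g - 1)*(g + 2)*(g^3 + 5*g^2 + 2*g - 8) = (g - 1)^2*(g + 2)*(g^2 + 6*g + 8) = (g - 1)^2*(g + 2)^2*(g + 4)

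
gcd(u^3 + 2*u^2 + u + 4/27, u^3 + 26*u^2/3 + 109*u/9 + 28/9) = u^2 + 5*u/3 + 4/9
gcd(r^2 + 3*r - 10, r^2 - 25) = r + 5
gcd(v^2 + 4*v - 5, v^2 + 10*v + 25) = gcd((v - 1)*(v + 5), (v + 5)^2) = v + 5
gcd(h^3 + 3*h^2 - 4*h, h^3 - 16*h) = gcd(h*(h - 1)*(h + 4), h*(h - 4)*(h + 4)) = h^2 + 4*h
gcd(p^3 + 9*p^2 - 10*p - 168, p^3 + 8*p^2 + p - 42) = p + 7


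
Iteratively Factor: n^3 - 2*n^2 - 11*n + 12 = (n - 4)*(n^2 + 2*n - 3) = (n - 4)*(n - 1)*(n + 3)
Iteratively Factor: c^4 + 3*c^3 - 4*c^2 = (c + 4)*(c^3 - c^2) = c*(c + 4)*(c^2 - c) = c^2*(c + 4)*(c - 1)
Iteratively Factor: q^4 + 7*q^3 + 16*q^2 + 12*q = (q + 3)*(q^3 + 4*q^2 + 4*q) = (q + 2)*(q + 3)*(q^2 + 2*q) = (q + 2)^2*(q + 3)*(q)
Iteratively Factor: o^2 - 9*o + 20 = (o - 4)*(o - 5)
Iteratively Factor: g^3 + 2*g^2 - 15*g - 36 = (g + 3)*(g^2 - g - 12) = (g - 4)*(g + 3)*(g + 3)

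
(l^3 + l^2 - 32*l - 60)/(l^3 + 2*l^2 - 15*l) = (l^2 - 4*l - 12)/(l*(l - 3))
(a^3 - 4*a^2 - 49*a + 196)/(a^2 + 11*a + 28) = (a^2 - 11*a + 28)/(a + 4)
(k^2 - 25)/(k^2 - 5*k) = (k + 5)/k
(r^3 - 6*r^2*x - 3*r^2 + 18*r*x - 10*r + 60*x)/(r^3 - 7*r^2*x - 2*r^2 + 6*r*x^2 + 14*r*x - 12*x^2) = (-r^2 + 3*r + 10)/(-r^2 + r*x + 2*r - 2*x)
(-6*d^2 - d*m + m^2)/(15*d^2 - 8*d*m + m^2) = (-2*d - m)/(5*d - m)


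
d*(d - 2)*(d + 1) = d^3 - d^2 - 2*d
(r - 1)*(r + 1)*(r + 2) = r^3 + 2*r^2 - r - 2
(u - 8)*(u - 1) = u^2 - 9*u + 8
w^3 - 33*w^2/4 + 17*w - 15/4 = (w - 5)*(w - 3)*(w - 1/4)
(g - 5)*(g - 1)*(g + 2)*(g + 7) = g^4 + 3*g^3 - 35*g^2 - 39*g + 70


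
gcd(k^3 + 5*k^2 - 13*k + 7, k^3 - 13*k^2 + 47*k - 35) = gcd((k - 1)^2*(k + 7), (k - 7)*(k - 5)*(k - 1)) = k - 1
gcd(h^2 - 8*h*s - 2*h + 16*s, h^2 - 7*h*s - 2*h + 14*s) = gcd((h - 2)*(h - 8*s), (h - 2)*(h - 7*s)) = h - 2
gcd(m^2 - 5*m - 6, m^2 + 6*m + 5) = m + 1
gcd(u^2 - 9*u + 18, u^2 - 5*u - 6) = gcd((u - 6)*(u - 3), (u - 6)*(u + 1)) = u - 6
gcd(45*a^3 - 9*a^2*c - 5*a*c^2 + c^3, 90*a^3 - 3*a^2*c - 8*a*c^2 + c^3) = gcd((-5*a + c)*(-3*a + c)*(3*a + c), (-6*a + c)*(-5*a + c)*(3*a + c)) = 15*a^2 + 2*a*c - c^2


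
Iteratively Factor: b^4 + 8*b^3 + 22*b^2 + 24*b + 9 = (b + 1)*(b^3 + 7*b^2 + 15*b + 9) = (b + 1)*(b + 3)*(b^2 + 4*b + 3) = (b + 1)^2*(b + 3)*(b + 3)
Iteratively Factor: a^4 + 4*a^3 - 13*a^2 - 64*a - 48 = (a + 4)*(a^3 - 13*a - 12) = (a + 1)*(a + 4)*(a^2 - a - 12) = (a - 4)*(a + 1)*(a + 4)*(a + 3)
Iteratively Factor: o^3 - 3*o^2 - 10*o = (o)*(o^2 - 3*o - 10) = o*(o + 2)*(o - 5)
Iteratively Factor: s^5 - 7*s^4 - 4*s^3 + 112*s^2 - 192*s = (s - 4)*(s^4 - 3*s^3 - 16*s^2 + 48*s) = s*(s - 4)*(s^3 - 3*s^2 - 16*s + 48) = s*(s - 4)*(s - 3)*(s^2 - 16) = s*(s - 4)^2*(s - 3)*(s + 4)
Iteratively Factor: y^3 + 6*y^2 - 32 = (y + 4)*(y^2 + 2*y - 8) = (y + 4)^2*(y - 2)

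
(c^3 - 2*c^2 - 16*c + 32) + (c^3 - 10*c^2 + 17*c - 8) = 2*c^3 - 12*c^2 + c + 24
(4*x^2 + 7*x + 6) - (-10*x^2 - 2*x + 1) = 14*x^2 + 9*x + 5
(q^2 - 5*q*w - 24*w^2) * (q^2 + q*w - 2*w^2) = q^4 - 4*q^3*w - 31*q^2*w^2 - 14*q*w^3 + 48*w^4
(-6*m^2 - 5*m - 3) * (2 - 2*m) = 12*m^3 - 2*m^2 - 4*m - 6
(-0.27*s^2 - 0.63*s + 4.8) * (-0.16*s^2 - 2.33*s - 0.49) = 0.0432*s^4 + 0.7299*s^3 + 0.8322*s^2 - 10.8753*s - 2.352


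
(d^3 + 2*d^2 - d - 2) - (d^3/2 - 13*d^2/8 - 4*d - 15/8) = d^3/2 + 29*d^2/8 + 3*d - 1/8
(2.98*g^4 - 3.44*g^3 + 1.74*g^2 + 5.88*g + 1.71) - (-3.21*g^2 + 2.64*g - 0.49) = 2.98*g^4 - 3.44*g^3 + 4.95*g^2 + 3.24*g + 2.2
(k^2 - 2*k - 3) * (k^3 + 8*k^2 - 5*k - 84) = k^5 + 6*k^4 - 24*k^3 - 98*k^2 + 183*k + 252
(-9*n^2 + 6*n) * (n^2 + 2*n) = -9*n^4 - 12*n^3 + 12*n^2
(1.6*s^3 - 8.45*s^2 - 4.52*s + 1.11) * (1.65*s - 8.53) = 2.64*s^4 - 27.5905*s^3 + 64.6205*s^2 + 40.3871*s - 9.4683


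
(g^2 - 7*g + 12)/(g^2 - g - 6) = (g - 4)/(g + 2)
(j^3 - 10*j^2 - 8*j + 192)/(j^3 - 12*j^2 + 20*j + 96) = (j + 4)/(j + 2)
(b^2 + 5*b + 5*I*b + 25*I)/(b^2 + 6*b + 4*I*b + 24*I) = (b^2 + b*(5 + 5*I) + 25*I)/(b^2 + b*(6 + 4*I) + 24*I)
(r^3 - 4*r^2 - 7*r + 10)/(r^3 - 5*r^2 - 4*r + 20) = (r - 1)/(r - 2)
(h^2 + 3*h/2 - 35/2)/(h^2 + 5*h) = (h - 7/2)/h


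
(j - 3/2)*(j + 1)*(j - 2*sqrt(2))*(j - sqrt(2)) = j^4 - 3*sqrt(2)*j^3 - j^3/2 + 3*sqrt(2)*j^2/2 + 5*j^2/2 - 2*j + 9*sqrt(2)*j/2 - 6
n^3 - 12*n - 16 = (n - 4)*(n + 2)^2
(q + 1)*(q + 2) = q^2 + 3*q + 2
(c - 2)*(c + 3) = c^2 + c - 6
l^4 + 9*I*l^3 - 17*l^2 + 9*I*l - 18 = (l - I)*(l + I)*(l + 3*I)*(l + 6*I)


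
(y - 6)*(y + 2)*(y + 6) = y^3 + 2*y^2 - 36*y - 72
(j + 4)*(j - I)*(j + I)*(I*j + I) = I*j^4 + 5*I*j^3 + 5*I*j^2 + 5*I*j + 4*I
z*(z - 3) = z^2 - 3*z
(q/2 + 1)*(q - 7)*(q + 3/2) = q^3/2 - 7*q^2/4 - 43*q/4 - 21/2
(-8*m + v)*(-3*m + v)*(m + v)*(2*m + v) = 48*m^4 + 50*m^3*v - 7*m^2*v^2 - 8*m*v^3 + v^4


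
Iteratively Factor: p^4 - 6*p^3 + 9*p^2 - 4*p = (p - 4)*(p^3 - 2*p^2 + p) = p*(p - 4)*(p^2 - 2*p + 1) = p*(p - 4)*(p - 1)*(p - 1)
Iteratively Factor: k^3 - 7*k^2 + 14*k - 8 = (k - 1)*(k^2 - 6*k + 8) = (k - 2)*(k - 1)*(k - 4)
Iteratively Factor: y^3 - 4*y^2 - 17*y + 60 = (y - 5)*(y^2 + y - 12) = (y - 5)*(y - 3)*(y + 4)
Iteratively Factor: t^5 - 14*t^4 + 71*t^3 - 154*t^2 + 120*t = (t - 5)*(t^4 - 9*t^3 + 26*t^2 - 24*t) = (t - 5)*(t - 3)*(t^3 - 6*t^2 + 8*t) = (t - 5)*(t - 4)*(t - 3)*(t^2 - 2*t) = t*(t - 5)*(t - 4)*(t - 3)*(t - 2)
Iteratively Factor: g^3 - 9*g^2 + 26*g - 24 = (g - 2)*(g^2 - 7*g + 12) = (g - 4)*(g - 2)*(g - 3)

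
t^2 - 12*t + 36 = (t - 6)^2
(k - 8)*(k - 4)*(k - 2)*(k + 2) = k^4 - 12*k^3 + 28*k^2 + 48*k - 128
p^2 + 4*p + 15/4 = (p + 3/2)*(p + 5/2)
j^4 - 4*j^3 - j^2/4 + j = j*(j - 4)*(j - 1/2)*(j + 1/2)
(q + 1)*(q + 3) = q^2 + 4*q + 3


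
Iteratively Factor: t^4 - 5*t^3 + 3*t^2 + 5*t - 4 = (t + 1)*(t^3 - 6*t^2 + 9*t - 4) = (t - 1)*(t + 1)*(t^2 - 5*t + 4) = (t - 4)*(t - 1)*(t + 1)*(t - 1)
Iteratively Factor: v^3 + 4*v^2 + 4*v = (v + 2)*(v^2 + 2*v) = v*(v + 2)*(v + 2)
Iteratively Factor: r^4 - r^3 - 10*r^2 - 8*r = (r + 1)*(r^3 - 2*r^2 - 8*r) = (r + 1)*(r + 2)*(r^2 - 4*r) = (r - 4)*(r + 1)*(r + 2)*(r)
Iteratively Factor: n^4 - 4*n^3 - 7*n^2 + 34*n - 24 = (n - 4)*(n^3 - 7*n + 6) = (n - 4)*(n - 1)*(n^2 + n - 6) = (n - 4)*(n - 1)*(n + 3)*(n - 2)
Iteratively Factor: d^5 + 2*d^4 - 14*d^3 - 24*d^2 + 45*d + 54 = (d + 3)*(d^4 - d^3 - 11*d^2 + 9*d + 18) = (d + 1)*(d + 3)*(d^3 - 2*d^2 - 9*d + 18) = (d - 2)*(d + 1)*(d + 3)*(d^2 - 9) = (d - 3)*(d - 2)*(d + 1)*(d + 3)*(d + 3)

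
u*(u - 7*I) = u^2 - 7*I*u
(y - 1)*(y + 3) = y^2 + 2*y - 3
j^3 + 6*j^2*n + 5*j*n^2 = j*(j + n)*(j + 5*n)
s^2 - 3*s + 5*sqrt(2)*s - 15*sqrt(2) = (s - 3)*(s + 5*sqrt(2))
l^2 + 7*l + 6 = (l + 1)*(l + 6)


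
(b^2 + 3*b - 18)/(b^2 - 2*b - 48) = (b - 3)/(b - 8)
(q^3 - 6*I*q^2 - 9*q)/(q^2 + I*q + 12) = q*(q - 3*I)/(q + 4*I)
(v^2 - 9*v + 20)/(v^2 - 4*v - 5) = (v - 4)/(v + 1)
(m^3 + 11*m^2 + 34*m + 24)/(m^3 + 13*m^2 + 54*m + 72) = (m + 1)/(m + 3)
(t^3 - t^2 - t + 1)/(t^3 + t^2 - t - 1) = (t - 1)/(t + 1)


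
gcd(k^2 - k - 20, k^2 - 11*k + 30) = k - 5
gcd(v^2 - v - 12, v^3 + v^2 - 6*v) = v + 3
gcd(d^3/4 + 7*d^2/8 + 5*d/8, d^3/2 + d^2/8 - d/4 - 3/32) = 1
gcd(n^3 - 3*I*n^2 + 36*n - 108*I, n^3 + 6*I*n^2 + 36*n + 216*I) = n^2 + 36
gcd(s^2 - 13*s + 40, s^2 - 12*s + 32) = s - 8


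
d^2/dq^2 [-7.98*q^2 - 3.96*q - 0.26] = -15.9600000000000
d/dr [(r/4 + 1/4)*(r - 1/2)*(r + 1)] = 3*r*(r + 1)/4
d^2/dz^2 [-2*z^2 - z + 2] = -4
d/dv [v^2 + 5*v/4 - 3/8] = 2*v + 5/4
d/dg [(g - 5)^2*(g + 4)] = 3*(g - 5)*(g + 1)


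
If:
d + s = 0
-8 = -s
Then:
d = -8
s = 8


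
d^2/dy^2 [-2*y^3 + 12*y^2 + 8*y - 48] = 24 - 12*y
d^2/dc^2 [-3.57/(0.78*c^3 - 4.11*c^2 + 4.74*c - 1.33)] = ((16.7076*c - 29.3454)*(0.78*c^3 - 4.11*c^2 + 4.74*c - 1.33) - 3.57*(2.34*c^2 - 8.22*c + 4.74)*(4.68*c^2 - 16.44*c + 9.48))/(0.78*c^3 - 4.11*c^2 + 4.74*c - 1.33)^3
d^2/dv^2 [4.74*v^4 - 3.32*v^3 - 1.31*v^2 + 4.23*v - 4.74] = 56.88*v^2 - 19.92*v - 2.62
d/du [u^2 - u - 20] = 2*u - 1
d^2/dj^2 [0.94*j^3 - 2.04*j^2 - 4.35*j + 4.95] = 5.64*j - 4.08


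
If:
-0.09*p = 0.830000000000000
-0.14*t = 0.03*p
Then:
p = -9.22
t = 1.98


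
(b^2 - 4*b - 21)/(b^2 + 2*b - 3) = (b - 7)/(b - 1)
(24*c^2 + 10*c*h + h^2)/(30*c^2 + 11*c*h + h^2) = (4*c + h)/(5*c + h)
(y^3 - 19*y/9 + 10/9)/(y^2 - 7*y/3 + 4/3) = (9*y^2 + 9*y - 10)/(3*(3*y - 4))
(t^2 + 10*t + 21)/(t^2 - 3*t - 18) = (t + 7)/(t - 6)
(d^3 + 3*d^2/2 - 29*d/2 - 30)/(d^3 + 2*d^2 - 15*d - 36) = (d + 5/2)/(d + 3)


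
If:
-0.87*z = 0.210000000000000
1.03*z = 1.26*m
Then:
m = -0.20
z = -0.24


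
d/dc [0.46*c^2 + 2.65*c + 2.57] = 0.92*c + 2.65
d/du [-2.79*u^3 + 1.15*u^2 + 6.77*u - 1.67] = -8.37*u^2 + 2.3*u + 6.77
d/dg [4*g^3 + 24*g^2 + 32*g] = 12*g^2 + 48*g + 32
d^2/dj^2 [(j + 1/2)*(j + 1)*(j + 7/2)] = 6*j + 10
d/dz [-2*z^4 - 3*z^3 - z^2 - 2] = z*(-8*z^2 - 9*z - 2)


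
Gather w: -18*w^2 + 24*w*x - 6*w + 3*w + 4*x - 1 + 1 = -18*w^2 + w*(24*x - 3) + 4*x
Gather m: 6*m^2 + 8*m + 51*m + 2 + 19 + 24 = 6*m^2 + 59*m + 45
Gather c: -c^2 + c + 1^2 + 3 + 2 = -c^2 + c + 6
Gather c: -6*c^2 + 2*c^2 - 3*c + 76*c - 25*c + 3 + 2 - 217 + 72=-4*c^2 + 48*c - 140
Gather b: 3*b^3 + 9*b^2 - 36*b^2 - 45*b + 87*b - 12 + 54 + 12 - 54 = 3*b^3 - 27*b^2 + 42*b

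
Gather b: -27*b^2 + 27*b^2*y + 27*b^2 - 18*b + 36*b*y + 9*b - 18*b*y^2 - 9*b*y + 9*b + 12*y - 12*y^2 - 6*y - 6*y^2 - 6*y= 27*b^2*y + b*(-18*y^2 + 27*y) - 18*y^2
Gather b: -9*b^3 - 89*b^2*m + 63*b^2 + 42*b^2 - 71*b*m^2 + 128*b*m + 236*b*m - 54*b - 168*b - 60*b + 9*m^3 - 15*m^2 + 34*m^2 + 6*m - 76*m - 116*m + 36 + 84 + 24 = -9*b^3 + b^2*(105 - 89*m) + b*(-71*m^2 + 364*m - 282) + 9*m^3 + 19*m^2 - 186*m + 144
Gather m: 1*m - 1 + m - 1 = 2*m - 2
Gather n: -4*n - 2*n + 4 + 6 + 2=12 - 6*n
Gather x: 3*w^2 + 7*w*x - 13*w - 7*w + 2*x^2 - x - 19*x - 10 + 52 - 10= 3*w^2 - 20*w + 2*x^2 + x*(7*w - 20) + 32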